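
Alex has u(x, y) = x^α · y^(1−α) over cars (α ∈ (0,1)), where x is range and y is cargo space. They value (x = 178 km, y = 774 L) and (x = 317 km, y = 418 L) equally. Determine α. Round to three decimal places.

α ≈ 0.516

Set the two utilities equal: 178^α·774^(1−α) = 317^α·418^(1−α).
Taking logs: α·ln 178 + (1−α)·ln 774 = α·ln 317 + (1−α)·ln 418, i.e. α·-0.577118 = (1−α)·-0.616090.
With A = -0.577118 and B = -0.616090: α·A = (1−α)·B, so α = B/(A+B) = -0.616090/-1.193208 ≈ 0.516.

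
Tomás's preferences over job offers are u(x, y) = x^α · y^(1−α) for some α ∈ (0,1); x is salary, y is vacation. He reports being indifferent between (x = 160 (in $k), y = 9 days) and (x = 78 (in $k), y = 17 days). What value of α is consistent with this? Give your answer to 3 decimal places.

α ≈ 0.470

The Cobb–Douglas utilities coincide, so 160^α·9^(1−α) = 78^α·17^(1−α).
(160/78)^α = (17/9)^(1−α); take logs: α·ln(160/78) = (1−α)·ln(17/9), i.e. α·0.718465 = (1−α)·0.635989.
So α/(1−α) = (0.635989)/(0.718465) = 0.885205, and α = 0.885205/1.885205 ≈ 0.470.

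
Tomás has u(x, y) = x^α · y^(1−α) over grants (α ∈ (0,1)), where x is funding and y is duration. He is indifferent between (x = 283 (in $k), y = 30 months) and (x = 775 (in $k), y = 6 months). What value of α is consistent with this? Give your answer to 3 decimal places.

Indifference: 283^α · 30^(1−α) = 775^α · 6^(1−α).
Rearrange to (283/775)^α = (6/30)^(1−α) and take logs: α·-1.007416 = (1−α)·-1.609438.
With A = -1.007416 and B = -1.609438: α·A = (1−α)·B, so α = B/(A+B) = -1.609438/-2.616854 ≈ 0.615.

α ≈ 0.615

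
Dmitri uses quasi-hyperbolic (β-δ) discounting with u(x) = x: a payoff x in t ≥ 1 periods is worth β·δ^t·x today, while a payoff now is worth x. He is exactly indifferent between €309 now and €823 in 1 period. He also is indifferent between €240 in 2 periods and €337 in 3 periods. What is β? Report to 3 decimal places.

Both payoffs in the second observation are in the future, so β drops out: δ^2·240 = δ^3·337 ⇒ δ = 240/337 = 0.71217.
The first indifference: 309 = β·δ·823, so β = 309/(δ·823) = 309/(0.71217·823) ≈ 0.527.

β ≈ 0.527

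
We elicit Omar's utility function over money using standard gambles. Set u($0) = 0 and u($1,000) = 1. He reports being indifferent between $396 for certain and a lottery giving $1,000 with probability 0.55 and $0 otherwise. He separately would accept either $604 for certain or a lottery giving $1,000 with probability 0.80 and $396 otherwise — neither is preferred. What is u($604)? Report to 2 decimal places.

0.91

From the first indifference, u($396) = 0.55·u($1,000) + 0.45·u($0) = 0.55·1 + 0.45·0 = 0.55.
The second indifference gives u($604) = 0.80·u($1,000) + 0.20·u($396) = 0.80·1.00 + 0.20·0.55 = 0.9100.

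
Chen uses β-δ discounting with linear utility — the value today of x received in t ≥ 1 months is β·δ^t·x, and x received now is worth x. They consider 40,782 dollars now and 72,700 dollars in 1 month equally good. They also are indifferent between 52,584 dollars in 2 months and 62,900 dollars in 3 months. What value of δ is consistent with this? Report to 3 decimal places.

From the later pair, β·δ^2·52584 = β·δ^3·62900; dividing through, δ = 52584/62900 = 0.83599.

δ ≈ 0.836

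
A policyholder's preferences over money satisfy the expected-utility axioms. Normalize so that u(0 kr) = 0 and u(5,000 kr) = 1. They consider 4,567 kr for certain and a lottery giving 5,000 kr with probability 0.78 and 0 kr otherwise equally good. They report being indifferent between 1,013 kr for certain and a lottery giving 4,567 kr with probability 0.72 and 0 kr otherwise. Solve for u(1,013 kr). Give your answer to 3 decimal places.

0.562

First, u(4,567 kr) = 0.78·u(5,000 kr) + 0.22·u(0 kr) = 0.78.
Then u(1,013 kr) = 0.72·u(4,567 kr) + 0.28·u(0 kr) = 0.72·0.78 + 0.28·0.00 = 0.5616.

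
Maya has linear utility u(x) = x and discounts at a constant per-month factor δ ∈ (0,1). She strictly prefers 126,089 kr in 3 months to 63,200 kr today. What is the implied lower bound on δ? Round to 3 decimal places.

Comparing present values: 63200 < δ^3·126089.
Dividing by 126089: δ^3 > 0.50123. Both sides are positive, so the cube root keeps the direction.
δ > 0.50123^(1/3) = 0.794.

δ > 0.794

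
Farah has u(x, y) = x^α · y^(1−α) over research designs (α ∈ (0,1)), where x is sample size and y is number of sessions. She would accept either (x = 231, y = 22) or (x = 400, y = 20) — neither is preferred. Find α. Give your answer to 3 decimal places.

Set the two utilities equal: 231^α·22^(1−α) = 400^α·20^(1−α).
(231/400)^α = (20/22)^(1−α); take logs: α·ln(231/400) = (1−α)·ln(20/22), i.e. α·-0.549047 = (1−α)·-0.095310.
Thus α·(-0.644357) = -0.095310, so α = -0.095310/-0.644357 ≈ 0.148.

α ≈ 0.148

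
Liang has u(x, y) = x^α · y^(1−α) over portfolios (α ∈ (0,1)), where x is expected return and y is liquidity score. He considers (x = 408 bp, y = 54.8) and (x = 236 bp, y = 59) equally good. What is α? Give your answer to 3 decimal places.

α ≈ 0.119

Set the two utilities equal: 408^α·54.8^(1−α) = 236^α·59^(1−α).
Rearrange to (408/236)^α = (59/54.8)^(1−α) and take logs: α·0.547435 = (1−α)·0.073847.
So α/(1−α) = (0.073847)/(0.547435) = 0.134896, and α = 0.134896/1.134896 ≈ 0.119.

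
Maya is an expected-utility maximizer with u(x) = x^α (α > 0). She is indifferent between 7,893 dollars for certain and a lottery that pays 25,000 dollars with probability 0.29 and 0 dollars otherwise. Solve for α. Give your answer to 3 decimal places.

α ≈ 1.074

EU(lottery) = 0.29·25000^α + 0.71·0 = 0.29·25000^α.
Setting u(7893) equal to that: 7893^α = 0.29·25000^α ⇒ (7893/25000)^α = 0.29.
α = ln(0.29) / ln(7893/25000) = -1.237874/-1.152900 ≈ 1.074.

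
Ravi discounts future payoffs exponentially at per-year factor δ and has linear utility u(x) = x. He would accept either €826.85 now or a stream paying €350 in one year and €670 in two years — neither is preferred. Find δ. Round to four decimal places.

δ ≈ 0.8800

The stream is worth 350δ + 670δ² today, so 350δ + 670δ² = 826.85.
Rearranged: 670δ² + 350δ − 826.85 = 0.
By the quadratic formula (taking the positive root), δ = (−350 + √2338458.00) / 1340 ≈ 0.8800.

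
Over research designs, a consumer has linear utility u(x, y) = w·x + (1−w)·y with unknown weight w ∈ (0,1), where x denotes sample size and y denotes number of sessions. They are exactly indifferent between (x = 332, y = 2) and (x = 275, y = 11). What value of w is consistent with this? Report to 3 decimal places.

Indifference: w·332 + (1−w)·2 = w·275 + (1−w)·11.
Collecting terms: w·57 = (1−w)·9.
The marginal rate of substitution is 9/57, so w = 9/(57+9) = 0.136.

w = 0.136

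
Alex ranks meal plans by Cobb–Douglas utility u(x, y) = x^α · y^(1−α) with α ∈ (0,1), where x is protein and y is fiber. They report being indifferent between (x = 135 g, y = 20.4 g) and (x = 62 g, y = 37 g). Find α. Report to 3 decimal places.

Set the two utilities equal: 135^α·20.4^(1−α) = 62^α·37^(1−α).
Rearrange to (135/62)^α = (37/20.4)^(1−α) and take logs: α·0.778140 = (1−α)·0.595383.
With A = 0.778140 and B = 0.595383: α·A = (1−α)·B, so α = B/(A+B) = 0.595383/1.373523 ≈ 0.433.

α ≈ 0.433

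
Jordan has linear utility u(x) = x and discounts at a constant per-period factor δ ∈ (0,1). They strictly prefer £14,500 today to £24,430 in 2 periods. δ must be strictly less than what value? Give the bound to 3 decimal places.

Comparing present values: 14500 > δ^2·24430.
So δ^2 < 14500/24430 = 0.59353; taking the square root of both positive sides preserves the inequality.
δ < 0.59353^(1/2) = 0.770.

δ < 0.770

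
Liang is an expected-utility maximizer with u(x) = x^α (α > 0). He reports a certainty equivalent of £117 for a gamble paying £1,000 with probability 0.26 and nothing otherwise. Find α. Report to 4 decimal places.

α ≈ 0.6278

EU(lottery) = 0.26·1000^α + 0.74·0 = 0.26·1000^α.
Setting u(117) equal to that: 117^α = 0.26·1000^α ⇒ (117/1000)^α = 0.26.
α = ln(0.26) / ln(117/1000) = -1.3470736/-2.1455813 ≈ 0.6278.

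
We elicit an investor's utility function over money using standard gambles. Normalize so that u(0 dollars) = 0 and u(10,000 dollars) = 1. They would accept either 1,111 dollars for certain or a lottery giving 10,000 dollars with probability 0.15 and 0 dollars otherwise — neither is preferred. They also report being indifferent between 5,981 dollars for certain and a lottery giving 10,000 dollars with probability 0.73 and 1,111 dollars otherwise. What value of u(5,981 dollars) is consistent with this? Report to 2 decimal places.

From the first indifference, u(1,111 dollars) = 0.15·u(10,000 dollars) + 0.85·u(0 dollars) = 0.15·1 + 0.85·0 = 0.15.
Chaining: u(5,981 dollars) = 0.73·1.00 + 0.27·0.15 = 0.7705.

0.77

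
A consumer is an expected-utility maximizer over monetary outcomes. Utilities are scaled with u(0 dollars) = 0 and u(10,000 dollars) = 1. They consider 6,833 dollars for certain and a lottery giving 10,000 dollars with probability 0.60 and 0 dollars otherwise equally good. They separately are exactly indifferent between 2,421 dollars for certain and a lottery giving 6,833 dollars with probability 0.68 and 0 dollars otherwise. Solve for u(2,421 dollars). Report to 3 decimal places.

From the first indifference, u(6,833 dollars) = 0.60·u(10,000 dollars) + 0.40·u(0 dollars) = 0.60·1 + 0.40·0 = 0.60.
Then u(2,421 dollars) = 0.68·u(6,833 dollars) + 0.32·u(0 dollars) = 0.68·0.60 + 0.32·0.00 = 0.4080.

0.408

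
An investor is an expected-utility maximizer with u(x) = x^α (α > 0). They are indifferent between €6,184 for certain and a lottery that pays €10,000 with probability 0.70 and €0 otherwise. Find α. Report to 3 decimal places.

Since u(0) = 0, the lottery's EU is 0.70·10000^α.
Equating: 6184^α = 0.70·10000^α, i.e. 0.6184^α = 0.70.
Taking logs: α·ln(6184/10000) = ln(0.70), so α = -0.356675 / -0.480620 ≈ 0.742.

α ≈ 0.742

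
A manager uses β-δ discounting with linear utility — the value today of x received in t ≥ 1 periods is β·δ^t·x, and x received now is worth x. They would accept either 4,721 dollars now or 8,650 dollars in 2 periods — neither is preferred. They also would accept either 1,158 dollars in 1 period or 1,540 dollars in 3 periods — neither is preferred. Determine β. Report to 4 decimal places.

From the later pair, β·δ^1·1158 = β·δ^3·1540; dividing through, δ^2 = 1158/1540 = 0.75195, so δ = 0.86715.
Now use the now-vs-future pair: 4721 = β·δ^2·8650 gives β = 4721/(0.75195·8650) ≈ 0.7258.

β ≈ 0.7258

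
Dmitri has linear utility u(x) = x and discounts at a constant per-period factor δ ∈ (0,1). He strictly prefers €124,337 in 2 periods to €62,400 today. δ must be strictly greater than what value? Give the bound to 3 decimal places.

δ > 0.708

Comparing present values: 62400 < δ^2·124337.
So δ^2 > 62400/124337 = 0.50186; taking the square root of both positive sides preserves the inequality.
δ > 0.50186^(1/2) = 0.708.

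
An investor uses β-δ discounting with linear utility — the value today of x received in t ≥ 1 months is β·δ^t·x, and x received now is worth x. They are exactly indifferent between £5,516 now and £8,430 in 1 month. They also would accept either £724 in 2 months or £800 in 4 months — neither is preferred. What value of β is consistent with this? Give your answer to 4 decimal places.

Both payoffs in the second observation are in the future, so β drops out: δ^2·724 = δ^4·800 ⇒ δ^2 = 724/800 = 0.90500, so δ = 0.95131.
Substituting δ into 5516 = β·δ·8430: β = 5516/(8019.584) ≈ 0.6878.

β ≈ 0.6878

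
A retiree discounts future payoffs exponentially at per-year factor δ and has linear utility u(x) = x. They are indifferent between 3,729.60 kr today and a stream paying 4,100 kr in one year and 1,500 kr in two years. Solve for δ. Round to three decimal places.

δ ≈ 0.720

Present value of the stream is 4100·δ + 1500·δ². Indifference gives 4100δ + 1500δ² = 3729.60.
So 1500δ² + 4100δ − 3729.60 = 0.
The positive root is δ = [−4100 + √(4100² + 4·1500·3729.60)] / (2·1500) = (−4100 + 6260.000)/3000 ≈ 0.720.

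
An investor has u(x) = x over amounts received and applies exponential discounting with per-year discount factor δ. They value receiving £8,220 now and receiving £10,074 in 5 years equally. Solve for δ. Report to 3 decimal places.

δ ≈ 0.960

Indifference means u(8220) = δ^5 · u(10074), so δ^5 = u(8220)/u(10074).
With u(x) = x: δ^5 = 8220/10074 = 0.81596.
Hence δ = (0.81596)^(1/5) = 0.96014.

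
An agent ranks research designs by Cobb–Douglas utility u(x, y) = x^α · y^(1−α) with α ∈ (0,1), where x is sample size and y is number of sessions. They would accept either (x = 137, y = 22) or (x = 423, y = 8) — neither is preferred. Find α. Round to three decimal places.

Indifference: 137^α · 22^(1−α) = 423^α · 8^(1−α).
Rearrange to (137/423)^α = (8/22)^(1−α) and take logs: α·-1.127391 = (1−α)·-1.011601.
Thus α·(-2.138992) = -1.011601, so α = -1.011601/-2.138992 ≈ 0.473.

α ≈ 0.473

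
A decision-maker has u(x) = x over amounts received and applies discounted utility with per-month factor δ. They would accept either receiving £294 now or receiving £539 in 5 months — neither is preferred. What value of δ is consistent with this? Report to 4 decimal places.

δ ≈ 0.8858

Indifference means u(294) = δ^5 · u(539), so δ^5 = u(294)/u(539).
With u(x) = x: δ^5 = 294/539 = 0.54545.
Hence δ = (0.54545)^(1/5) = 0.885833.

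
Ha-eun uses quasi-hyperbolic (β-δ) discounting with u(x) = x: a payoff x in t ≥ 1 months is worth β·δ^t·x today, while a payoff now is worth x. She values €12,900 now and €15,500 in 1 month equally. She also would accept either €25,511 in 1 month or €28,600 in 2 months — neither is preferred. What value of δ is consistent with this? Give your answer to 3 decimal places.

Both payoffs in the second observation are in the future, so β drops out: δ^1·25511 = δ^2·28600 ⇒ δ = 25511/28600 = 0.89199.

δ ≈ 0.892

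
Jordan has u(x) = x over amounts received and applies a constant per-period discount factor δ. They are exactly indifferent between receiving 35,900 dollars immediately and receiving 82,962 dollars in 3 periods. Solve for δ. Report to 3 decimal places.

δ ≈ 0.756

Indifference means u(35900) = δ^3 · u(82962), so δ^3 = u(35900)/u(82962).
With u(x) = x: δ^3 = 35900/82962 = 0.43273.
So δ = 0.43273^(1/3) ≈ 0.756.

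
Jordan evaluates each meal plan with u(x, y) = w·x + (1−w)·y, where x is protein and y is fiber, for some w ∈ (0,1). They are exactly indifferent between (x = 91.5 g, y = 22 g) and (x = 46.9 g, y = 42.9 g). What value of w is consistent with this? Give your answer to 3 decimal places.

Equating utilities: w·91.5 + (1−w)·22 = w·46.9 + (1−w)·42.9.
Collecting terms: w·44.6 = (1−w)·20.9.
So w/(1−w) = 20.9/44.6 = 0.4686, giving w = 20.9/(44.6+20.9) = 0.319.

w = 0.319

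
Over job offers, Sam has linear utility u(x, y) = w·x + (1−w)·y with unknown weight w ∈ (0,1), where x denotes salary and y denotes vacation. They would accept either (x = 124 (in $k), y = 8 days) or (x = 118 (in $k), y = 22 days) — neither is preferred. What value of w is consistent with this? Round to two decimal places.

w = 0.70

u(124,8) = u(118,22) means w·124 + (1−w)·8 = w·118 + (1−w)·22.
Collecting terms: w·6 = (1−w)·14.
So w/(1−w) = 14/6 = 2.3333, giving w = 14/(6+14) = 0.70.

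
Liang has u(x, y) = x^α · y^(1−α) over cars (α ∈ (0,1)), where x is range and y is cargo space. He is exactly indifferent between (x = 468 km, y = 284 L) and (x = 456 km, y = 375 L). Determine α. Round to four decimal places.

α ≈ 0.9145

Set the two utilities equal: 468^α·284^(1−α) = 456^α·375^(1−α).
(468/456)^α = (375/284)^(1−α); take logs: α·ln(468/456) = (1−α)·ln(375/284), i.e. α·0.0259755 = (1−α)·0.2779518.
With A = 0.0259755 and B = 0.2779518: α·A = (1−α)·B, so α = B/(A+B) = 0.2779518/0.3039273 ≈ 0.9145.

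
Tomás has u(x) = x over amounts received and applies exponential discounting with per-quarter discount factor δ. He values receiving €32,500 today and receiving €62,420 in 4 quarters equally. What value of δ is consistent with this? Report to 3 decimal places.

Indifference means u(32500) = δ^4 · u(62420), so δ^4 = u(32500)/u(62420).
With u(x) = x: δ^4 = 32500/62420 = 0.52067.
So δ = 0.52067^(1/4) ≈ 0.849.

δ ≈ 0.849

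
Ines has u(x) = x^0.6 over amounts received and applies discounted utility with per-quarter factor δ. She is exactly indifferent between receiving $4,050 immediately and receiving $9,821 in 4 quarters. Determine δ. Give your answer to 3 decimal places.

δ ≈ 0.876

Indifference means u(4050) = δ^4 · u(9821), so δ^4 = u(4050)/u(9821).
Since u(x) = x^0.6, δ^4 = (4050/9821)^0.6 = 0.41238^0.6 = 0.58773.
Taking the 4th root: δ = 0.58773^(1/4) ≈ 0.876.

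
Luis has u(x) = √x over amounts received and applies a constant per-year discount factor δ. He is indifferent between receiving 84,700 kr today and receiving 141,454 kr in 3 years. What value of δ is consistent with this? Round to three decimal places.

δ ≈ 0.918

The payoff in 3 years is discounted by δ^3, so u(84700) = δ^3·u(141454) and δ^3 = u(84700)/u(141454).
With u(x) = √x: δ^3 = √84700/√141454 = √(84700/141454) = 0.77381.
So δ = 0.77381^(1/3) ≈ 0.918.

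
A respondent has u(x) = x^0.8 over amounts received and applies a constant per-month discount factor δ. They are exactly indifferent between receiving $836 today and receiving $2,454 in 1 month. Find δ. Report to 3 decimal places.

δ ≈ 0.423

Equating discounted utilities: u(836) = δ·u(2454) ⇒ δ = u(836)/u(2454).
Since u(x) = x^0.8, δ = (836/2454)^0.8 = 0.34067^0.8 = 0.42254.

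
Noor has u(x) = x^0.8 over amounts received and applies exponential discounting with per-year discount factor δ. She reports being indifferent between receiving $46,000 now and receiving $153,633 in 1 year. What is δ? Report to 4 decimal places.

Equating discounted utilities: u(46000) = δ·u(153633) ⇒ δ = u(46000)/u(153633).
With u(x) = x^0.8: δ = 46000^0.8/153633^0.8 = (46000/153633)^0.8 = 0.38108.

δ ≈ 0.3811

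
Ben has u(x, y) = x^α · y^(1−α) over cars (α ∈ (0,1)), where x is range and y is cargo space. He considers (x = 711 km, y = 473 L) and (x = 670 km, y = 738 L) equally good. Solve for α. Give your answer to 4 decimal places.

α ≈ 0.8822

The Cobb–Douglas utilities coincide, so 711^α·473^(1−α) = 670^α·738^(1−α).
Rearrange to (711/670)^α = (738/473)^(1−α) and take logs: α·0.0593947 = (1−α)·0.4448484.
So α/(1−α) = (0.4448484)/(0.0593947) = 7.4896986, and α = 7.4896986/8.4896986 ≈ 0.8822.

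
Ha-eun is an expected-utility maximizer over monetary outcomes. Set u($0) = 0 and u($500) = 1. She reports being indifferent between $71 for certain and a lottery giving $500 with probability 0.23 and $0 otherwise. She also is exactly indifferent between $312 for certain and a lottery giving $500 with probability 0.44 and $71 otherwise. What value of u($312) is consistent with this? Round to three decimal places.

From the first indifference, u($71) = 0.23·u($500) + 0.77·u($0) = 0.23·1 + 0.77·0 = 0.23.
Then u($312) = 0.44·u($500) + 0.56·u($71) = 0.44·1.00 + 0.56·0.23 = 0.5688.

0.569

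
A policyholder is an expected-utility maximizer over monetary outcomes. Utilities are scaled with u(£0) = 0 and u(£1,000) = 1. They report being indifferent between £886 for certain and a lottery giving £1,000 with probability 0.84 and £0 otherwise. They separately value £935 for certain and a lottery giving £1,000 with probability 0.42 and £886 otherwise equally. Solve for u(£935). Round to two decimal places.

The first gamble pins u(£886): it must equal 0.84·1 + 0.16·0 = 0.84.
Then u(£935) = 0.42·u(£1,000) + 0.58·u(£886) = 0.42·1.00 + 0.58·0.84 = 0.9072.

0.91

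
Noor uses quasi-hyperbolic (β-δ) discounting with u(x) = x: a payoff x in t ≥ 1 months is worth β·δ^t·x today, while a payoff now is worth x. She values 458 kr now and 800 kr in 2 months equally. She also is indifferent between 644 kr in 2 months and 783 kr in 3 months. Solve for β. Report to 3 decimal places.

β ≈ 0.846

Both payoffs in the second observation are in the future, so β drops out: δ^2·644 = δ^3·783 ⇒ δ = 644/783 = 0.82248.
Substituting δ into 458 = β·δ^2·800: β = 458/(541.176) ≈ 0.846.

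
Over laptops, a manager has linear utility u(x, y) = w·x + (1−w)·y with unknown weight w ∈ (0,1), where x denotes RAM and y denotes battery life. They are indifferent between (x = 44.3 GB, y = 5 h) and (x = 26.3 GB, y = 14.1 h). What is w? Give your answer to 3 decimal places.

u(44.3,5) = u(26.3,14.1) means w·44.3 + (1−w)·5 = w·26.3 + (1−w)·14.1.
Rearranging, 18·w − 9.1·(1−w) = 0.
Hence w = 9.1/(18+9.1) = 9.1/27.1 = 0.336.

w = 0.336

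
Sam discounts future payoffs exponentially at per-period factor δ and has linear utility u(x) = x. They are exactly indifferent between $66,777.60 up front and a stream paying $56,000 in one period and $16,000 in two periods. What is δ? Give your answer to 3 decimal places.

Present value of the stream is 56000·δ + 16000·δ². Indifference gives 56000δ + 16000δ² = 66777.60.
Rearranged: 16000δ² + 56000δ − 66777.60 = 0.
The positive root is δ = [−56000 + √(56000² + 4·16000·66777.60)] / (2·16000) = (−56000 + 86080.000)/32000 ≈ 0.940.

δ ≈ 0.940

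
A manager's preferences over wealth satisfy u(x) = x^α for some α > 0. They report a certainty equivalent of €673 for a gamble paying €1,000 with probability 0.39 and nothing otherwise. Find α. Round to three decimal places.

EU(lottery) = 0.39·1000^α + 0.61·0 = 0.39·1000^α.
Indifference: 673^α = 0.39·1000^α, so (673/1000)^α = 0.39.
Taking logs: α·ln(673/1000) = ln(0.39), so α = -0.941609 / -0.396010 ≈ 2.378.

α ≈ 2.378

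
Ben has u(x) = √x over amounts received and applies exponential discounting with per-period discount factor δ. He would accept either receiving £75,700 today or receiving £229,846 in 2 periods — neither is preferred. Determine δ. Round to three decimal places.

δ ≈ 0.758

Equating discounted utilities: u(75700) = δ^2·u(229846) ⇒ δ^2 = u(75700)/u(229846).
Since u(x) = √x, δ^2 = √(75700/229846) = 0.57389.
Taking the square root: δ = 0.57389^(1/2) ≈ 0.758.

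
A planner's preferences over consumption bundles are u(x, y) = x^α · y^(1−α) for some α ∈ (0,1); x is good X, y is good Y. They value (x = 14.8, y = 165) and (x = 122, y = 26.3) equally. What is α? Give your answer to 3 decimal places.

α ≈ 0.465

Indifference: 14.8^α · 165^(1−α) = 122^α · 26.3^(1−α).
Taking logs: α·ln 14.8 + (1−α)·ln 165 = α·ln 122 + (1−α)·ln 26.3, i.e. α·-2.109394 = (1−α)·-1.836377.
With A = -2.109394 and B = -1.836377: α·A = (1−α)·B, so α = B/(A+B) = -1.836377/-3.945771 ≈ 0.465.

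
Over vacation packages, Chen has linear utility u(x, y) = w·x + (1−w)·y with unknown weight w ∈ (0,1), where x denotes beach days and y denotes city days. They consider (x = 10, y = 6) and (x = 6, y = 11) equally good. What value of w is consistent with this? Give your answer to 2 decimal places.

w = 0.56

Indifference: w·10 + (1−w)·6 = w·6 + (1−w)·11.
Rearranging, 4·w − 5·(1−w) = 0.
So w/(1−w) = 5/4 = 1.2500, giving w = 5/(4+5) = 0.56.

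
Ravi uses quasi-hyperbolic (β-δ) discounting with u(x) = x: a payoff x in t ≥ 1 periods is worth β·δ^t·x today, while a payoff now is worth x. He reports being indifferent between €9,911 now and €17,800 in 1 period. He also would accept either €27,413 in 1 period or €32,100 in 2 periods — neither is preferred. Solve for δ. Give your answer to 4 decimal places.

δ ≈ 0.8540

Both payoffs in the second observation are in the future, so β drops out: δ^1·27413 = δ^2·32100 ⇒ δ = 27413/32100 = 0.85399.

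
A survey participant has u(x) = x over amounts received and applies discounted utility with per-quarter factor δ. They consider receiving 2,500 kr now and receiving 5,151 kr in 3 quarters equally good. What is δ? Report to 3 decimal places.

δ ≈ 0.786

Indifference means u(2500) = δ^3 · u(5151), so δ^3 = u(2500)/u(5151).
With u(x) = x: δ^3 = 2500/5151 = 0.48534.
Taking the cube root: δ = 0.48534^(1/3) ≈ 0.786.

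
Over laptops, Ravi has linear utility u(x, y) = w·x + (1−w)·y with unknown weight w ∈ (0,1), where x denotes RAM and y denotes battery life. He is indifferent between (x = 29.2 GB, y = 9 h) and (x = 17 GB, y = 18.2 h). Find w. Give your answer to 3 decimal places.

Indifference: w·29.2 + (1−w)·9 = w·17 + (1−w)·18.2.
Rearranging, 12.2·w − 9.2·(1−w) = 0.
So w/(1−w) = 9.2/12.2 = 0.7541, giving w = 9.2/(12.2+9.2) = 0.430.

w = 0.430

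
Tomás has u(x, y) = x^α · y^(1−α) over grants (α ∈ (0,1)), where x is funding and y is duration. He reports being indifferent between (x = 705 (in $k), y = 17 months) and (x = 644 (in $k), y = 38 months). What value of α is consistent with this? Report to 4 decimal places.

The Cobb–Douglas utilities coincide, so 705^α·17^(1−α) = 644^α·38^(1−α).
Taking logs: α·ln 705 + (1−α)·ln 17 = α·ln 644 + (1−α)·ln 38, i.e. α·0.0904991 = (1−α)·0.8043728.
With A = 0.0904991 and B = 0.8043728: α·A = (1−α)·B, so α = B/(A+B) = 0.8043728/0.8948719 ≈ 0.8989.

α ≈ 0.8989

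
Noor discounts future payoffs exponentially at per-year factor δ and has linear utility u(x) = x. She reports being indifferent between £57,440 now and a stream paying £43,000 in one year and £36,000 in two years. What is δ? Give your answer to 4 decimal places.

Present value of the stream is 43000·δ + 36000·δ². Indifference gives 43000δ + 36000δ² = 57440.
That is, 36000δ² + 43000δ − 57440 = 0, a quadratic in δ.
By the quadratic formula (taking the positive root), δ = (−43000 + √10120360000.00) / 72000 ≈ 0.8000.

δ ≈ 0.8000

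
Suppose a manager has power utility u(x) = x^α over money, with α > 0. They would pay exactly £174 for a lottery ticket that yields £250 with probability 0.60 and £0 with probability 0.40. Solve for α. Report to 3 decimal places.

The lottery's expected utility is 0.60·u(250) + 0.40·u(0) = 0.60·250^α (since u(0) = 0 for α > 0).
Equating: 174^α = 0.60·250^α, i.e. 0.6960^α = 0.60.
Taking logs: α·ln(174/250) = ln(0.60), so α = -0.510826 / -0.362406 ≈ 1.410.

α ≈ 1.410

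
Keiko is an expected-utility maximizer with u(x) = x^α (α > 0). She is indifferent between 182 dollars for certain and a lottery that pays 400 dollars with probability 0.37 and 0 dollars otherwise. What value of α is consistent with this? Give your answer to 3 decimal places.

α ≈ 1.263

The lottery's expected utility is 0.37·u(400) + 0.63·u(0) = 0.37·400^α (since u(0) = 0 for α > 0).
Setting u(182) equal to that: 182^α = 0.37·400^α ⇒ (182/400)^α = 0.37.
α = ln(0.37) / ln(182/400) = -0.994252/-0.787458 ≈ 1.263.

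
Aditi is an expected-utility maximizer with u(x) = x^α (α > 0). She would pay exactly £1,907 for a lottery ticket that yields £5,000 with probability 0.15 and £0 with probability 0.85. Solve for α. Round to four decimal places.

EU(lottery) = 0.15·5000^α + 0.85·0 = 0.15·5000^α.
Equating: 1907^α = 0.15·5000^α, i.e. 0.3814^α = 0.15.
Take logs: α = ln 0.15 / ln(1907/5000) ≈ 1.968158.

α ≈ 1.9682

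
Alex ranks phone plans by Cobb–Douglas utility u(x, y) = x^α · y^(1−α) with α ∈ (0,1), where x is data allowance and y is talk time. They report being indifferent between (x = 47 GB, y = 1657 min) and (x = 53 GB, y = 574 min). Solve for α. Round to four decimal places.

The Cobb–Douglas utilities coincide, so 47^α·1657^(1−α) = 53^α·574^(1−α).
Taking logs: α·ln 47 + (1−α)·ln 1657 = α·ln 53 + (1−α)·ln 574, i.e. α·-0.1201443 = (1−α)·-1.0601346.
Thus α·(-1.1802789) = -1.0601346, so α = -1.0601346/-1.1802789 ≈ 0.8982.

α ≈ 0.8982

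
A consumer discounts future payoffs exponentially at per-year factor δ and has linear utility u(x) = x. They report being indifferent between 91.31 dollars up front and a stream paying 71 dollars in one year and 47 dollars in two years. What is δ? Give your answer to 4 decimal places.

δ ≈ 0.8300

Equating present values: 91.31 = 71δ + 47δ².
That is, 47δ² + 71δ − 91.31 = 0, a quadratic in δ.
By the quadratic formula (taking the positive root), δ = (−71 + √22207.28) / 94 ≈ 0.8300.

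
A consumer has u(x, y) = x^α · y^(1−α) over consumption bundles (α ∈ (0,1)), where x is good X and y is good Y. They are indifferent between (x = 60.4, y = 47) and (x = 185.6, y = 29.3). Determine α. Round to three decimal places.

The Cobb–Douglas utilities coincide, so 60.4^α·47^(1−α) = 185.6^α·29.3^(1−α).
Taking logs: α·ln 60.4 + (1−α)·ln 47 = α·ln 185.6 + (1−α)·ln 29.3, i.e. α·-1.122605 = (1−α)·-0.472560.
With A = -1.122605 and B = -0.472560: α·A = (1−α)·B, so α = B/(A+B) = -0.472560/-1.595165 ≈ 0.296.

α ≈ 0.296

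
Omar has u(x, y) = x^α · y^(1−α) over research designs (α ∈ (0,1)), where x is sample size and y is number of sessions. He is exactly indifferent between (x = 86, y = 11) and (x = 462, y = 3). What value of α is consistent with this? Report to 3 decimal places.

α ≈ 0.436

Set the two utilities equal: 86^α·11^(1−α) = 462^α·3^(1−α).
Rearrange to (86/462)^α = (3/11)^(1−α) and take logs: α·-1.681218 = (1−α)·-1.299283.
Thus α·(-2.980501) = -1.299283, so α = -1.299283/-2.980501 ≈ 0.436.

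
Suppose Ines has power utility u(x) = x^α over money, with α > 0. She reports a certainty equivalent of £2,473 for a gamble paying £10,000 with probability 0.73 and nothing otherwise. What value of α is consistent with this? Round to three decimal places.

The lottery's expected utility is 0.73·u(10000) + 0.27·u(0) = 0.73·10000^α (since u(0) = 0 for α > 0).
Setting u(2473) equal to that: 2473^α = 0.73·10000^α ⇒ (2473/10000)^α = 0.73.
Take logs: α = ln 0.73 / ln(2473/10000) ≈ 0.22525.

α ≈ 0.225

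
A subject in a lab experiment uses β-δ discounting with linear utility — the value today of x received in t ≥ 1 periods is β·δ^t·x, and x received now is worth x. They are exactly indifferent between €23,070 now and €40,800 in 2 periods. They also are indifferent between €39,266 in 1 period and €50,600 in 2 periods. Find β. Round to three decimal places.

Both payoffs in the second observation are in the future, so β drops out: δ^1·39266 = δ^2·50600 ⇒ δ = 39266/50600 = 0.77601.
Now use the now-vs-future pair: 23070 = β·δ^2·40800 gives β = 23070/(0.60219·40800) ≈ 0.939.

β ≈ 0.939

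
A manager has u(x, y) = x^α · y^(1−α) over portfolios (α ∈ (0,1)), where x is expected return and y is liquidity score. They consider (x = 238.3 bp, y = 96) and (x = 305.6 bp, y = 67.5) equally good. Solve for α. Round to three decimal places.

α ≈ 0.586

Set the two utilities equal: 238.3^α·96^(1−α) = 305.6^α·67.5^(1−α).
Taking logs: α·ln 238.3 + (1−α)·ln 96 = α·ln 305.6 + (1−α)·ln 67.5, i.e. α·-0.248747 = (1−α)·-0.352221.
With A = -0.248747 and B = -0.352221: α·A = (1−α)·B, so α = B/(A+B) = -0.352221/-0.600968 ≈ 0.586.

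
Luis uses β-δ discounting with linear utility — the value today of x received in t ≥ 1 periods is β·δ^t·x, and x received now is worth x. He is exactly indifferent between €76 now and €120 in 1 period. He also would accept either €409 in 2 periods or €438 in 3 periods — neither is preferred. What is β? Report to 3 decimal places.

From the later pair, β·δ^2·409 = β·δ^3·438; dividing through, δ = 409/438 = 0.93379.
Now use the now-vs-future pair: 76 = β·δ·120 gives β = 76/(0.93379·120) ≈ 0.678.

β ≈ 0.678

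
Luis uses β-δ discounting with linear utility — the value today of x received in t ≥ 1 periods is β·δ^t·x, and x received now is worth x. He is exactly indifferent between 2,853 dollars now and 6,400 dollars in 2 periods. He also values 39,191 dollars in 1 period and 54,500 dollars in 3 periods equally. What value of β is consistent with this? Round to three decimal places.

The second indifference involves only future payoffs, so β cancels: β·δ^1·39191 = β·δ^3·54500, giving δ^2 = 39191/54500 = 0.71910, so δ = 0.84800.
Now use the now-vs-future pair: 2853 = β·δ^2·6400 gives β = 2853/(0.71910·6400) ≈ 0.620.

β ≈ 0.620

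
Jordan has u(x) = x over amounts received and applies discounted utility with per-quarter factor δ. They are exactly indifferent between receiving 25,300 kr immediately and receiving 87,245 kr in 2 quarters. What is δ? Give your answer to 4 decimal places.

δ ≈ 0.5385

Indifference means u(25300) = δ^2 · u(87245), so δ^2 = u(25300)/u(87245).
With u(x) = x: δ^2 = 25300/87245 = 0.28999.
Hence δ = (0.28999)^(1/2) = 0.538505.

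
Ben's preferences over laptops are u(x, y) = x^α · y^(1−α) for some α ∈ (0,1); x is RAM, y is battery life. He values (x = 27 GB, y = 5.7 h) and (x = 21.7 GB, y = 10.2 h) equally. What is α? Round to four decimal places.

α ≈ 0.7270

Indifference: 27^α · 5.7^(1−α) = 21.7^α · 10.2^(1−α).
(27/21.7)^α = (10.2/5.7)^(1−α); take logs: α·ln(27/21.7) = (1−α)·ln(10.2/5.7), i.e. α·0.2185246 = (1−α)·0.5819215.
With A = 0.2185246 and B = 0.5819215: α·A = (1−α)·B, so α = B/(A+B) = 0.5819215/0.8004461 ≈ 0.7270.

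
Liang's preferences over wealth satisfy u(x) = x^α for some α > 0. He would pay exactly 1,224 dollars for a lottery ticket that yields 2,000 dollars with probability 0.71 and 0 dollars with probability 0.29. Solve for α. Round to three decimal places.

The lottery's expected utility is 0.71·u(2000) + 0.29·u(0) = 0.71·2000^α (since u(0) = 0 for α > 0).
Indifference: 1224^α = 0.71·2000^α, so (1224/2000)^α = 0.71.
α = ln(0.71) / ln(1224/2000) = -0.342490/-0.491023 ≈ 0.698.

α ≈ 0.698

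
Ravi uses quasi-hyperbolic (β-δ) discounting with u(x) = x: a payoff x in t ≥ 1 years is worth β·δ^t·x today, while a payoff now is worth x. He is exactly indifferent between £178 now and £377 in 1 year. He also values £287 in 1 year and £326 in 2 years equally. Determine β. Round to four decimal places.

Both payoffs in the second observation are in the future, so β drops out: δ^1·287 = δ^2·326 ⇒ δ = 287/326 = 0.88037.
Now use the now-vs-future pair: 178 = β·δ·377 gives β = 178/(0.88037·377) ≈ 0.5363.

β ≈ 0.5363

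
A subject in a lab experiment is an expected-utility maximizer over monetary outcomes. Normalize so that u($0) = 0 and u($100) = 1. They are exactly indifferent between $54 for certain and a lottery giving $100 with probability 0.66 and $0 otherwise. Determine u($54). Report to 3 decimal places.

0.660

By the standard-gamble method, u($54) is just the indifference probability on the best outcome: 0.66.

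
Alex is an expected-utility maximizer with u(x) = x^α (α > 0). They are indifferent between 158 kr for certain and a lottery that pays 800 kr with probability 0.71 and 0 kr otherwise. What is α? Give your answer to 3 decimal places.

EU(lottery) = 0.71·800^α + 0.29·0 = 0.71·800^α.
Equating: 158^α = 0.71·800^α, i.e. 0.1975^α = 0.71.
Taking logs: α·ln(158/800) = ln(0.71), so α = -0.342490 / -1.622017 ≈ 0.211.

α ≈ 0.211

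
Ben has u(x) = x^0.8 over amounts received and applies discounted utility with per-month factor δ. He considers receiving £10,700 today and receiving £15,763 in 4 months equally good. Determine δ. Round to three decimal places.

δ ≈ 0.925

Indifference means u(10700) = δ^4 · u(15763), so δ^4 = u(10700)/u(15763).
With u(x) = x^0.8: δ^4 = 10700^0.8/15763^0.8 = (10700/15763)^0.8 = 0.73349.
So δ = 0.73349^(1/4) ≈ 0.925.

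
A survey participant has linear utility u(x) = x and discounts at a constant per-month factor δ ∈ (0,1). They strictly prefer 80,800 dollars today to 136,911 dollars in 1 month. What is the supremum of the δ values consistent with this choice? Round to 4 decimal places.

δ < 0.5902

Under u(x) = x this choice says 80800 > δ·136911.
Dividing through by 136911 gives δ < 0.59016.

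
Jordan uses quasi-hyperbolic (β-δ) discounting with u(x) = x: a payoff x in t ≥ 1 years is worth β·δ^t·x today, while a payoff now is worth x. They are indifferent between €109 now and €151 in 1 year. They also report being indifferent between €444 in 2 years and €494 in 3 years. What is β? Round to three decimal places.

β ≈ 0.803

The second indifference involves only future payoffs, so β cancels: β·δ^2·444 = β·δ^3·494, giving δ = 444/494 = 0.89879.
Now use the now-vs-future pair: 109 = β·δ·151 gives β = 109/(0.89879·151) ≈ 0.803.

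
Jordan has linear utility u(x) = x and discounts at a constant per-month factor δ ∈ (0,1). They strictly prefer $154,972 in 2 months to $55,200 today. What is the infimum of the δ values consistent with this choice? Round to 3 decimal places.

δ > 0.597

Comparing present values: 55200 < δ^2·154972.
Hence δ^2 > 55200/154972 = 0.35619, and x ↦ x^(1/2) is increasing on (0,∞).
δ > 0.35619^(1/2) = 0.597.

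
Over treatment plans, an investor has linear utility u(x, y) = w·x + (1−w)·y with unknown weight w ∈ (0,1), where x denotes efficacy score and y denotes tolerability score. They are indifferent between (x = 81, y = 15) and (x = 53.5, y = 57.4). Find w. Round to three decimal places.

u(81,15) = u(53.5,57.4) means w·81 + (1−w)·15 = w·53.5 + (1−w)·57.4.
Collecting terms: w·27.5 = (1−w)·42.4.
The marginal rate of substitution is 42.4/27.5, so w = 42.4/(27.5+42.4) = 0.607.

w = 0.607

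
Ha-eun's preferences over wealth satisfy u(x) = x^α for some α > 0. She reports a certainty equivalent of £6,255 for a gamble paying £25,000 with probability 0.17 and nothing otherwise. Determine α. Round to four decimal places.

Since u(0) = 0, the lottery's EU is 0.17·25000^α.
Indifference: 6255^α = 0.17·25000^α, so (6255/25000)^α = 0.17.
Taking logs: α·ln(6255/25000) = ln(0.17), so α = -1.7719568 / -1.3854947 ≈ 1.2789.

α ≈ 1.2789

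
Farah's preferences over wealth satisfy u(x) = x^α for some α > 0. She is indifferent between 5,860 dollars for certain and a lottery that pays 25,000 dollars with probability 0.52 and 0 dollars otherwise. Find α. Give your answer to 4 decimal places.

α ≈ 0.4508

EU(lottery) = 0.52·25000^α + 0.48·0 = 0.52·25000^α.
Indifference: 5860^α = 0.52·25000^α, so (5860/25000)^α = 0.52.
Taking logs: α·ln(5860/25000) = ln(0.52), so α = -0.6539265 / -1.4507262 ≈ 0.4508.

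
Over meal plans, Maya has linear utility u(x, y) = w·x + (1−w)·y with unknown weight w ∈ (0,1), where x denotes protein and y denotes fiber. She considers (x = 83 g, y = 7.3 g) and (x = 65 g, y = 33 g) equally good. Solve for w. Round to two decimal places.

w = 0.59

u(83,7.3) = u(65,33) means w·83 + (1−w)·7.3 = w·65 + (1−w)·33.
Rearranging, 18·w − 25.7·(1−w) = 0.
So w/(1−w) = 25.7/18 = 1.4278, giving w = 25.7/(18+25.7) = 0.59.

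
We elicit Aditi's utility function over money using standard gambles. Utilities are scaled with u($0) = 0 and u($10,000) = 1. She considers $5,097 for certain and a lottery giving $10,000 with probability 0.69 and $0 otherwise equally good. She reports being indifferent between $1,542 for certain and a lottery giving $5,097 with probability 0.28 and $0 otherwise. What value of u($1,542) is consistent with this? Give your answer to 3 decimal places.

0.193

The first gamble pins u($5,097): it must equal 0.69·1 + 0.31·0 = 0.69.
Then u($1,542) = 0.28·u($5,097) + 0.72·u($0) = 0.28·0.69 + 0.72·0.00 = 0.1932.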